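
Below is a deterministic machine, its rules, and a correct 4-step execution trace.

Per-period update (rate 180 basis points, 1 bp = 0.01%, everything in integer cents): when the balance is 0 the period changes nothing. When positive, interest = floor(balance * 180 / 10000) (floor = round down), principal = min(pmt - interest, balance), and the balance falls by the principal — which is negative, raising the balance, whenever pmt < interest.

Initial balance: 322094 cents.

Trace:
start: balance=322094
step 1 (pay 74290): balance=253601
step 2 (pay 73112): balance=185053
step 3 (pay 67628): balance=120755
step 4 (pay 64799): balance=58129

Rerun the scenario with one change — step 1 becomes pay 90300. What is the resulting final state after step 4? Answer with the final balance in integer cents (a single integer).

(re-executing from step 1 with the substitution; state before step 1: balance=322094)
step 1 (pay 90300): balance=237591
step 2 (pay 73112): balance=168755
step 3 (pay 67628): balance=104164
step 4 (pay 64799): balance=41239

41239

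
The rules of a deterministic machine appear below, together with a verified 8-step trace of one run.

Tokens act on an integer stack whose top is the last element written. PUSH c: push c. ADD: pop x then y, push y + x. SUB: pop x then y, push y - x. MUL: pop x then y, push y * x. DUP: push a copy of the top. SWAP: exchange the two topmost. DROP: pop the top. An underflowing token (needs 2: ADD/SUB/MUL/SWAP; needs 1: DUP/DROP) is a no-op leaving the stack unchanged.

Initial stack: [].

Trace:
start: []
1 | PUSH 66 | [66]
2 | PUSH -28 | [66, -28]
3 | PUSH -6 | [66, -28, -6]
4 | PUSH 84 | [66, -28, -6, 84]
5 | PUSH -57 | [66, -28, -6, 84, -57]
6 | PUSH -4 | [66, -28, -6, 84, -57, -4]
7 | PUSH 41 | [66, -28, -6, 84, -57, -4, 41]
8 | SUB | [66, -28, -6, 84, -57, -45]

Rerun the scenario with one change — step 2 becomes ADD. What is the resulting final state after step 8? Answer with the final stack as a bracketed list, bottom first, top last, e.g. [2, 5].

[66, -6, 84, -57, -45]

(re-executing from step 2 with the substitution; state before step 2: [66])
2 | ADD | [66]
3 | PUSH -6 | [66, -6]
4 | PUSH 84 | [66, -6, 84]
5 | PUSH -57 | [66, -6, 84, -57]
6 | PUSH -4 | [66, -6, 84, -57, -4]
7 | PUSH 41 | [66, -6, 84, -57, -4, 41]
8 | SUB | [66, -6, 84, -57, -45]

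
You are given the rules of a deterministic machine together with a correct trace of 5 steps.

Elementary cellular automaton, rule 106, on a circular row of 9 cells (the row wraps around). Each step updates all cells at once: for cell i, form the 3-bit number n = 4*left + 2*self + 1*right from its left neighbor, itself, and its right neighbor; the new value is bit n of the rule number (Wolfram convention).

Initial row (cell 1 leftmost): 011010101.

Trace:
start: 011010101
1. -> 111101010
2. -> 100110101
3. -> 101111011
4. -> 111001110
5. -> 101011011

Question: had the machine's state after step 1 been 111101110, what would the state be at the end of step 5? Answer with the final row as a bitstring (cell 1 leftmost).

state after step 1 := 111101110
2. -> 100111011
3. -> 101101110
4. -> 011111011
5. -> 110001111

110001111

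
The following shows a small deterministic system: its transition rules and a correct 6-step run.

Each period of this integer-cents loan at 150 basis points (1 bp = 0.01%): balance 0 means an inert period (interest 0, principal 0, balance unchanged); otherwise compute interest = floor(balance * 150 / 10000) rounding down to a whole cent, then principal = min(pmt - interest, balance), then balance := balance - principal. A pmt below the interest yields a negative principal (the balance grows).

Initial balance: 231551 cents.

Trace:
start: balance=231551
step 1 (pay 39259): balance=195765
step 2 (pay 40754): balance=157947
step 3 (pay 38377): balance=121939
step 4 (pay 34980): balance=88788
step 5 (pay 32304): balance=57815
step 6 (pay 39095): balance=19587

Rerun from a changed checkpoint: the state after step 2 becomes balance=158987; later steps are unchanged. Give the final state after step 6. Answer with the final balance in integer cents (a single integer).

state after step 2 := balance=158987
step 3 (pay 38377): balance=122994
step 4 (pay 34980): balance=89858
step 5 (pay 32304): balance=58901
step 6 (pay 39095): balance=20689

20689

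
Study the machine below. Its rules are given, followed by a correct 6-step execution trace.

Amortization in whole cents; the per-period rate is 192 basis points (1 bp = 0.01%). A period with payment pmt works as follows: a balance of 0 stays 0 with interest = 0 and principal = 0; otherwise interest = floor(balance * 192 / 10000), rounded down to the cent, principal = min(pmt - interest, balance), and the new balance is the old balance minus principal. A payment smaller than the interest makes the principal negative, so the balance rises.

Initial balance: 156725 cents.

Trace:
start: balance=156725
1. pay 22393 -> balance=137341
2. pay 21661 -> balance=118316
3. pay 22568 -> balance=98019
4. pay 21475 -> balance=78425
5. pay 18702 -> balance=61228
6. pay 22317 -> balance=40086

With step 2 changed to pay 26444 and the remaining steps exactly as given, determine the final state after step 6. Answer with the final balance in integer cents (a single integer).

(re-executing from step 2 with the substitution; state before step 2: balance=137341)
2. pay 26444 -> balance=113533
3. pay 22568 -> balance=93144
4. pay 21475 -> balance=73457
5. pay 18702 -> balance=56165
6. pay 22317 -> balance=34926

34926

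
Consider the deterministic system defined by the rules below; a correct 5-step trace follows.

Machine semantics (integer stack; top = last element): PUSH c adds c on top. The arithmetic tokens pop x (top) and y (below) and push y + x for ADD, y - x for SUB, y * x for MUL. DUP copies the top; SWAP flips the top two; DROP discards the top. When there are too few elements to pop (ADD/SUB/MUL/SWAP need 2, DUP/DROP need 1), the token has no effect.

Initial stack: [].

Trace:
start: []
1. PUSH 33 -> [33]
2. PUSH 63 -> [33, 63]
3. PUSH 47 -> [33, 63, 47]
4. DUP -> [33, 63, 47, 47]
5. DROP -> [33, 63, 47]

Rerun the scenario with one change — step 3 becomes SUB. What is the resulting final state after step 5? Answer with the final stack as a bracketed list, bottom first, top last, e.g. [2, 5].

(re-executing from step 3 with the substitution; state before step 3: [33, 63])
3. SUB -> [-30]
4. DUP -> [-30, -30]
5. DROP -> [-30]

[-30]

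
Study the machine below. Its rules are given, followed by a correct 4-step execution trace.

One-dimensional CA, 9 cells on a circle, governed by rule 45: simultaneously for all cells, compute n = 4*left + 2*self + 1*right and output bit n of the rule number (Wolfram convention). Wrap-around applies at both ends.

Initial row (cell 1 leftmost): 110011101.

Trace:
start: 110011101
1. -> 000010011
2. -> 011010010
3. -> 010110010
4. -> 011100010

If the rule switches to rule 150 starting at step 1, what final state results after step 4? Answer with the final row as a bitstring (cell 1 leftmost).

111111000

(re-executing steps 1..4 under rule 150; state before step 1: 110011101)
1. -> 101101000
2. -> 100001101
3. -> 010010000
4. -> 111111000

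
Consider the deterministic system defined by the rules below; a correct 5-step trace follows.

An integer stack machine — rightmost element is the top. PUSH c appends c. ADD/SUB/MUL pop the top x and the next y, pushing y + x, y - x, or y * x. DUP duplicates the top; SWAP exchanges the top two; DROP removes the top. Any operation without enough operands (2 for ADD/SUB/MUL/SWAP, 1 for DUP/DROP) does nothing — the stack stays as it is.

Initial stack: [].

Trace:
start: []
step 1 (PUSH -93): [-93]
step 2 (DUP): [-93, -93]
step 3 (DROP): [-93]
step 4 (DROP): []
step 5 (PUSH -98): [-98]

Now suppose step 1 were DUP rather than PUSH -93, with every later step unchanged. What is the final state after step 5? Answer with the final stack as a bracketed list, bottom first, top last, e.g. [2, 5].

[-98]

(re-executing from step 1 with the substitution; state before step 1: [])
step 1 (DUP): []
step 2 (DUP): []
step 3 (DROP): []
step 4 (DROP): []
step 5 (PUSH -98): [-98]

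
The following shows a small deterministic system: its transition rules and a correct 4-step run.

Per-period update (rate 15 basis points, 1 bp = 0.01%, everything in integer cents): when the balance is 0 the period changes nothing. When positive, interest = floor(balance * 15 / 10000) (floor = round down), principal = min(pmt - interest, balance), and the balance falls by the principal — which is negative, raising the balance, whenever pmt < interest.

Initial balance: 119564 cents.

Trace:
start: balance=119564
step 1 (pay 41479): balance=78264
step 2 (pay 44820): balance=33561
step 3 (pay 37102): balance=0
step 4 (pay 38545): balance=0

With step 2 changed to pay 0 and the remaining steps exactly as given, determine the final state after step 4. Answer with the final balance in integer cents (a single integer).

2913

(re-executing from step 2 with the substitution; state before step 2: balance=78264)
step 2 (pay 0): balance=78381
step 3 (pay 37102): balance=41396
step 4 (pay 38545): balance=2913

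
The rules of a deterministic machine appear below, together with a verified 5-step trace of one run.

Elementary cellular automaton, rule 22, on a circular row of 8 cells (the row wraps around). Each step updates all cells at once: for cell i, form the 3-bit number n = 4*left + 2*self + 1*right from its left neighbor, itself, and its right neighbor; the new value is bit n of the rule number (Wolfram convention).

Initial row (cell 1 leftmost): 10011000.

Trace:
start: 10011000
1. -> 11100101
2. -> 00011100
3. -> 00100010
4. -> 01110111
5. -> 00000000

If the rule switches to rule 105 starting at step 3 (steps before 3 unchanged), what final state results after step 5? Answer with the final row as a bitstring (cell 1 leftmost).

(re-executing steps 3..5 under rule 105; state before step 3: 00011100)
3. -> 11010101
4. -> 01101011
5. -> 11110111

11110111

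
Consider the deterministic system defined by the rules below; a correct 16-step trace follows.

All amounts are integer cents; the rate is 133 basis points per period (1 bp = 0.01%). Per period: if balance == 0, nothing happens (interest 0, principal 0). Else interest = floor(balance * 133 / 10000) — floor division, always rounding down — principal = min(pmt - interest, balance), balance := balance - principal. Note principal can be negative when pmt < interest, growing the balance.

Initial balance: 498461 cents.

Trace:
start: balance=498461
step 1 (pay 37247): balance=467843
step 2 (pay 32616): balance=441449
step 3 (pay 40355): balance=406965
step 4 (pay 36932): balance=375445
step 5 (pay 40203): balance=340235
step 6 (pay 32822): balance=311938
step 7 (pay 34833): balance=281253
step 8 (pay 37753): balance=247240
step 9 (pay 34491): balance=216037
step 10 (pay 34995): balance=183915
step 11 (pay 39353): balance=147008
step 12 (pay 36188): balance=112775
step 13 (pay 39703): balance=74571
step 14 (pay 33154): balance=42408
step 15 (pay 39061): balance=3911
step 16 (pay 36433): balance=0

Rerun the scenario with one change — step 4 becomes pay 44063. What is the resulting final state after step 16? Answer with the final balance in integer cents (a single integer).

0

(re-executing from step 4 with the substitution; state before step 4: balance=406965)
step 4 (pay 44063): balance=368314
step 5 (pay 40203): balance=333009
step 6 (pay 32822): balance=304616
step 7 (pay 34833): balance=273834
step 8 (pay 37753): balance=239722
step 9 (pay 34491): balance=208419
step 10 (pay 34995): balance=176195
step 11 (pay 39353): balance=139185
step 12 (pay 36188): balance=104848
step 13 (pay 39703): balance=66539
step 14 (pay 33154): balance=34269
step 15 (pay 39061): balance=0
step 16 (pay 36433): balance=0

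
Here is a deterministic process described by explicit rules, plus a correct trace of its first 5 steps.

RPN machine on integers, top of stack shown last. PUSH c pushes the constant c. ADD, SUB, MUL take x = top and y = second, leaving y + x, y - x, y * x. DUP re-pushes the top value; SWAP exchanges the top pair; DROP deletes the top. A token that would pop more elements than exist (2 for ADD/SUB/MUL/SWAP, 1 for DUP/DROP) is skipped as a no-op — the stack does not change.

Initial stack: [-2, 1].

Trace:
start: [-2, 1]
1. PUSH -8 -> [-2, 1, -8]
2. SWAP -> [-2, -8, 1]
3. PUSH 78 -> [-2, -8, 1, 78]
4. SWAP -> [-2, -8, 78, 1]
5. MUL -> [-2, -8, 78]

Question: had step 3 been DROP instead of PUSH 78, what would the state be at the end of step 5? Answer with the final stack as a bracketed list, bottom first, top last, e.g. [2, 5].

[16]

(re-executing from step 3 with the substitution; state before step 3: [-2, -8, 1])
3. DROP -> [-2, -8]
4. SWAP -> [-8, -2]
5. MUL -> [16]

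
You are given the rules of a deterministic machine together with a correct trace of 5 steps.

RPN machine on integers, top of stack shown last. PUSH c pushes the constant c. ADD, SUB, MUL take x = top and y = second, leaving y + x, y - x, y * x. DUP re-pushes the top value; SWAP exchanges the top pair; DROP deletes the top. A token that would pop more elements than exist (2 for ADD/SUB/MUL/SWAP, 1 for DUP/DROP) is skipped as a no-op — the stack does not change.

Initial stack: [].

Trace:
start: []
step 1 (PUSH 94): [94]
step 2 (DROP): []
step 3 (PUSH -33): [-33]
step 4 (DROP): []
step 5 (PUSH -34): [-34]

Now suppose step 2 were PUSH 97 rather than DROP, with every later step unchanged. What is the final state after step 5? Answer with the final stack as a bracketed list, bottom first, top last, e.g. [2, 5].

(re-executing from step 2 with the substitution; state before step 2: [94])
step 2 (PUSH 97): [94, 97]
step 3 (PUSH -33): [94, 97, -33]
step 4 (DROP): [94, 97]
step 5 (PUSH -34): [94, 97, -34]

[94, 97, -34]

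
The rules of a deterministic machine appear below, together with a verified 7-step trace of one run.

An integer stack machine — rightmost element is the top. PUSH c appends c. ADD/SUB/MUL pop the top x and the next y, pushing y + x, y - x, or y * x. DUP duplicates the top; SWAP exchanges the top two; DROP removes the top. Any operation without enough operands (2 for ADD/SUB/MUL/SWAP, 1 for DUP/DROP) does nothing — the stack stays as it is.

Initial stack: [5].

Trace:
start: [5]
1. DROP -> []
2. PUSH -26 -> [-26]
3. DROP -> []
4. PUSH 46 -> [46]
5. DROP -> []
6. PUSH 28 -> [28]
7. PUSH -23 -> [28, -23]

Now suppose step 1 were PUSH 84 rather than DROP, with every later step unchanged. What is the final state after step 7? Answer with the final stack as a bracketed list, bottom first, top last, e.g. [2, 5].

[5, 84, 28, -23]

(re-executing from step 1 with the substitution; state before step 1: [5])
1. PUSH 84 -> [5, 84]
2. PUSH -26 -> [5, 84, -26]
3. DROP -> [5, 84]
4. PUSH 46 -> [5, 84, 46]
5. DROP -> [5, 84]
6. PUSH 28 -> [5, 84, 28]
7. PUSH -23 -> [5, 84, 28, -23]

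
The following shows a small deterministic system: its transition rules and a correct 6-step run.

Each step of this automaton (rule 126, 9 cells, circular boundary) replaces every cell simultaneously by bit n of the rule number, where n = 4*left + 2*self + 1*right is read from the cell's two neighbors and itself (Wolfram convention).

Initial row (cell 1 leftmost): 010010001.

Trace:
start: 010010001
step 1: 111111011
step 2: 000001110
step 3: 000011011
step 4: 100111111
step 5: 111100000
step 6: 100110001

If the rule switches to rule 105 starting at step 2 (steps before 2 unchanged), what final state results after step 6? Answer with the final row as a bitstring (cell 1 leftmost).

(re-executing steps 2..6 under rule 105; state before step 2: 111111011)
step 2: 000001110
step 3: 111101010
step 4: 100110101
step 5: 100111011
step 6: 100101110

100101110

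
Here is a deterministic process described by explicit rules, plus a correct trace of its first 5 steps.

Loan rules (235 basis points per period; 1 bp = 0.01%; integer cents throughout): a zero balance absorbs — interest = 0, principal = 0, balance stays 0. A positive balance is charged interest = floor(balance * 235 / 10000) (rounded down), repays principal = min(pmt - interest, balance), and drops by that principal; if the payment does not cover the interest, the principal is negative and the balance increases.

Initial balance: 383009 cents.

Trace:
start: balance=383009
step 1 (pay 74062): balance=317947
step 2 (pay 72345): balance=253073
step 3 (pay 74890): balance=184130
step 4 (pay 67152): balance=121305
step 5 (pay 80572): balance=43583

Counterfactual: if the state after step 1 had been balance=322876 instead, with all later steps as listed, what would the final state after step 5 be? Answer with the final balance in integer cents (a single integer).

state after step 1 := balance=322876
step 2 (pay 72345): balance=258118
step 3 (pay 74890): balance=189293
step 4 (pay 67152): balance=126589
step 5 (pay 80572): balance=48991

48991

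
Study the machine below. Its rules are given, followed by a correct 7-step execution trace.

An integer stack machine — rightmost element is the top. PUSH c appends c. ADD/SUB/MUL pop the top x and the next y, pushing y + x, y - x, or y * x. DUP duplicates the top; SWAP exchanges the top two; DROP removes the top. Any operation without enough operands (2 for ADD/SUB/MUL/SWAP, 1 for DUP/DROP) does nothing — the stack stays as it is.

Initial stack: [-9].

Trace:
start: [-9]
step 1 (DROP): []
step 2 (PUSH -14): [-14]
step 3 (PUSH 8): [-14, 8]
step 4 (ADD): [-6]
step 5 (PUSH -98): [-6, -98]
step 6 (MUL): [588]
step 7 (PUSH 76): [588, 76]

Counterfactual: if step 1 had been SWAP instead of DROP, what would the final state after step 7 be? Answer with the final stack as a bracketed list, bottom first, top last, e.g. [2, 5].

[-9, 588, 76]

(re-executing from step 1 with the substitution; state before step 1: [-9])
step 1 (SWAP): [-9]
step 2 (PUSH -14): [-9, -14]
step 3 (PUSH 8): [-9, -14, 8]
step 4 (ADD): [-9, -6]
step 5 (PUSH -98): [-9, -6, -98]
step 6 (MUL): [-9, 588]
step 7 (PUSH 76): [-9, 588, 76]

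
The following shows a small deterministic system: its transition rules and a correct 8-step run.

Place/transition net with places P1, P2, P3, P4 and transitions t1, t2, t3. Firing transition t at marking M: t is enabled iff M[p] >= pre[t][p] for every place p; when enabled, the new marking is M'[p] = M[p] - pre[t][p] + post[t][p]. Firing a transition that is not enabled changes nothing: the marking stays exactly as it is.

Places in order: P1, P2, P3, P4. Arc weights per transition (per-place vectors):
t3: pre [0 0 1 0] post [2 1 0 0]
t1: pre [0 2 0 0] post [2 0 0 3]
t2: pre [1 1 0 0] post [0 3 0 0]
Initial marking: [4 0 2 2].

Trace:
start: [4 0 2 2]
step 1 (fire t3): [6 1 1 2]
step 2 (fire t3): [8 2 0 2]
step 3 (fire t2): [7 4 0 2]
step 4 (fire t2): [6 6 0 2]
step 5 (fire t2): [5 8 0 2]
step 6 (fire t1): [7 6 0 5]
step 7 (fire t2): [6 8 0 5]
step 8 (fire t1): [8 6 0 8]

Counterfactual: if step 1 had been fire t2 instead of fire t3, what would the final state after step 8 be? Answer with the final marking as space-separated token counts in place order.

6 5 1 8

(re-executing from step 1 with the substitution; state before step 1: [4 0 2 2])
step 1 (fire t2): [4 0 2 2]
step 2 (fire t3): [6 1 1 2]
step 3 (fire t2): [5 3 1 2]
step 4 (fire t2): [4 5 1 2]
step 5 (fire t2): [3 7 1 2]
step 6 (fire t1): [5 5 1 5]
step 7 (fire t2): [4 7 1 5]
step 8 (fire t1): [6 5 1 8]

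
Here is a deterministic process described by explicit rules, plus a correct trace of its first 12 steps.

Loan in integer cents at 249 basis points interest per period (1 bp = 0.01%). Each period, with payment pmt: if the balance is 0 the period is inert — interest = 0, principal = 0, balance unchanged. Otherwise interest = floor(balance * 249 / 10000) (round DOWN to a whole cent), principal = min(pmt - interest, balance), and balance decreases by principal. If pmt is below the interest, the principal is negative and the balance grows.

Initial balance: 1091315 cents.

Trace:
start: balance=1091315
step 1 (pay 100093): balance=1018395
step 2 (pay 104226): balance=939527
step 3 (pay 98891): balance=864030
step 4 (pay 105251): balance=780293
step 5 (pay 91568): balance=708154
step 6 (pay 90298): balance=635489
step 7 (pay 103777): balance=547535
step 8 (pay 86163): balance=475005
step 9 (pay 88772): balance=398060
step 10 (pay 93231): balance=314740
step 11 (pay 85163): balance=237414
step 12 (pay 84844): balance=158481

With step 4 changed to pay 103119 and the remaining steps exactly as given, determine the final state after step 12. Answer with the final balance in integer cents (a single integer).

161076

(re-executing from step 4 with the substitution; state before step 4: balance=864030)
step 4 (pay 103119): balance=782425
step 5 (pay 91568): balance=710339
step 6 (pay 90298): balance=637728
step 7 (pay 103777): balance=549830
step 8 (pay 86163): balance=477357
step 9 (pay 88772): balance=400471
step 10 (pay 93231): balance=317211
step 11 (pay 85163): balance=239946
step 12 (pay 84844): balance=161076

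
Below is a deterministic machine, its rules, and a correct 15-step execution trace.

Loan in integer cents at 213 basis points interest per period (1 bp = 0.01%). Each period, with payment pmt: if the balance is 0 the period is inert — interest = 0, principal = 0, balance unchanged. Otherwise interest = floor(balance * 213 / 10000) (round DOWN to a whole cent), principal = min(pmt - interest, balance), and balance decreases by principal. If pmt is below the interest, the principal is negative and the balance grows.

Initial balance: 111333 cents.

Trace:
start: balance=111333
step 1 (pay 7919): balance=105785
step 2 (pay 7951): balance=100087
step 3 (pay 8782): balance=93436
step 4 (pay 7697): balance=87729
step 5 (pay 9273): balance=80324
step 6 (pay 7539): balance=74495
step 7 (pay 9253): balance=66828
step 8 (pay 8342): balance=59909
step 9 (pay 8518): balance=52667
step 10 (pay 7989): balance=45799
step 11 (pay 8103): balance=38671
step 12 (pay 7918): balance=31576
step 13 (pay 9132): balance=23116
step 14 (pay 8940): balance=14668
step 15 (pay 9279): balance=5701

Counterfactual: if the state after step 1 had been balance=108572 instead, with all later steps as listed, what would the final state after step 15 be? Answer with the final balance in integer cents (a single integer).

9444

state after step 1 := balance=108572
step 2 (pay 7951): balance=102933
step 3 (pay 8782): balance=96343
step 4 (pay 7697): balance=90698
step 5 (pay 9273): balance=83356
step 6 (pay 7539): balance=77592
step 7 (pay 9253): balance=69991
step 8 (pay 8342): balance=63139
step 9 (pay 8518): balance=55965
step 10 (pay 7989): balance=49168
step 11 (pay 8103): balance=42112
step 12 (pay 7918): balance=35090
step 13 (pay 9132): balance=26705
step 14 (pay 8940): balance=18333
step 15 (pay 9279): balance=9444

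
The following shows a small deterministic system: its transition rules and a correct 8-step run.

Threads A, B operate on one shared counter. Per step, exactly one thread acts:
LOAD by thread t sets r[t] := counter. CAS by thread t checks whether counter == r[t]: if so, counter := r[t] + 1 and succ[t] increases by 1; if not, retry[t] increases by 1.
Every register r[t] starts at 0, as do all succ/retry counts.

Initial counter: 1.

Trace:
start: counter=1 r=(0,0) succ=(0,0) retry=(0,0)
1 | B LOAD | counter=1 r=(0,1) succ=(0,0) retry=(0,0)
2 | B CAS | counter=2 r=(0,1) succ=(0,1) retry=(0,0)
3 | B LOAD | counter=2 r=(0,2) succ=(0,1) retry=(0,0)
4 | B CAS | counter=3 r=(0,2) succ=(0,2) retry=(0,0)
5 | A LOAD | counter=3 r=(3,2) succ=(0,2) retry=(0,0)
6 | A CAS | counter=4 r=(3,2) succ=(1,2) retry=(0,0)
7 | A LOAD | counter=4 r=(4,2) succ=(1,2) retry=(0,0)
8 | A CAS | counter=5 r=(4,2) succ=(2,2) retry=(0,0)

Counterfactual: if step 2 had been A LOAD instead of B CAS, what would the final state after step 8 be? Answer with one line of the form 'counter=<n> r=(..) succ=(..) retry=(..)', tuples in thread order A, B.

(re-executing from step 2 with the substitution; state before step 2: counter=1 r=(0,1) succ=(0,0) retry=(0,0))
2 | A LOAD | counter=1 r=(1,1) succ=(0,0) retry=(0,0)
3 | B LOAD | counter=1 r=(1,1) succ=(0,0) retry=(0,0)
4 | B CAS | counter=2 r=(1,1) succ=(0,1) retry=(0,0)
5 | A LOAD | counter=2 r=(2,1) succ=(0,1) retry=(0,0)
6 | A CAS | counter=3 r=(2,1) succ=(1,1) retry=(0,0)
7 | A LOAD | counter=3 r=(3,1) succ=(1,1) retry=(0,0)
8 | A CAS | counter=4 r=(3,1) succ=(2,1) retry=(0,0)

counter=4 r=(3,1) succ=(2,1) retry=(0,0)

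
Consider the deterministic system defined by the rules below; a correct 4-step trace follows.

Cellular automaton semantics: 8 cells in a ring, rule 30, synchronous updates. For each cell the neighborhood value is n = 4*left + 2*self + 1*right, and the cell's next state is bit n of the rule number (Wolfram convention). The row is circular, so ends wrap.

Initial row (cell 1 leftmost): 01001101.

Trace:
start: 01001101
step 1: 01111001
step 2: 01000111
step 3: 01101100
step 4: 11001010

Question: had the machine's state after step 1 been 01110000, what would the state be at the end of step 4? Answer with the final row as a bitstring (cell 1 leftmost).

00100001

state after step 1 := 01110000
step 2: 11001000
step 3: 10111101
step 4: 00100001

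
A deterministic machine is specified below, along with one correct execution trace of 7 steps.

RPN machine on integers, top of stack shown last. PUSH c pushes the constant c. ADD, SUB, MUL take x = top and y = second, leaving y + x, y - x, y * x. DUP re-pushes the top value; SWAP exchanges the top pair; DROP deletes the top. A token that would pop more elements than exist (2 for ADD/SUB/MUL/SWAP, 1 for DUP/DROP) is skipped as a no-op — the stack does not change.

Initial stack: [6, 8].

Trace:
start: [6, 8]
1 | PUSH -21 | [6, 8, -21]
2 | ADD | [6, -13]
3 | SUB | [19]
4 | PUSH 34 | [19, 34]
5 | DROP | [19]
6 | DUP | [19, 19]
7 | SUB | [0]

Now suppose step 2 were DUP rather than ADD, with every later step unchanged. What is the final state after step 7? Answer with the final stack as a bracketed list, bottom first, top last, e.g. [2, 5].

[6, 8, 0]

(re-executing from step 2 with the substitution; state before step 2: [6, 8, -21])
2 | DUP | [6, 8, -21, -21]
3 | SUB | [6, 8, 0]
4 | PUSH 34 | [6, 8, 0, 34]
5 | DROP | [6, 8, 0]
6 | DUP | [6, 8, 0, 0]
7 | SUB | [6, 8, 0]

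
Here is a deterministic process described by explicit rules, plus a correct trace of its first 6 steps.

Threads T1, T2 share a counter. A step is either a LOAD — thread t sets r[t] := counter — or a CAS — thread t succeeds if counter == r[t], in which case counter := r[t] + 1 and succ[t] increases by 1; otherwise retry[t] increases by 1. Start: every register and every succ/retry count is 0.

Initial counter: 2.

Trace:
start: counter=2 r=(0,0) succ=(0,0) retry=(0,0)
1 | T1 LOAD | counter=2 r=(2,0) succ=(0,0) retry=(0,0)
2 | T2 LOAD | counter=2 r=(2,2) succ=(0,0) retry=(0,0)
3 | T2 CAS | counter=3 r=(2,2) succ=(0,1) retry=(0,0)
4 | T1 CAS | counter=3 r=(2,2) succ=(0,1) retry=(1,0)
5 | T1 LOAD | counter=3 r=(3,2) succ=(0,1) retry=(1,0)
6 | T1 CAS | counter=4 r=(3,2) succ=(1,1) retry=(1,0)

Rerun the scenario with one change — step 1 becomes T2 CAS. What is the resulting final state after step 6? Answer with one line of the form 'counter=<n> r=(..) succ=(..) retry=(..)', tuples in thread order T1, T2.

(re-executing from step 1 with the substitution; state before step 1: counter=2 r=(0,0) succ=(0,0) retry=(0,0))
1 | T2 CAS | counter=2 r=(0,0) succ=(0,0) retry=(0,1)
2 | T2 LOAD | counter=2 r=(0,2) succ=(0,0) retry=(0,1)
3 | T2 CAS | counter=3 r=(0,2) succ=(0,1) retry=(0,1)
4 | T1 CAS | counter=3 r=(0,2) succ=(0,1) retry=(1,1)
5 | T1 LOAD | counter=3 r=(3,2) succ=(0,1) retry=(1,1)
6 | T1 CAS | counter=4 r=(3,2) succ=(1,1) retry=(1,1)

counter=4 r=(3,2) succ=(1,1) retry=(1,1)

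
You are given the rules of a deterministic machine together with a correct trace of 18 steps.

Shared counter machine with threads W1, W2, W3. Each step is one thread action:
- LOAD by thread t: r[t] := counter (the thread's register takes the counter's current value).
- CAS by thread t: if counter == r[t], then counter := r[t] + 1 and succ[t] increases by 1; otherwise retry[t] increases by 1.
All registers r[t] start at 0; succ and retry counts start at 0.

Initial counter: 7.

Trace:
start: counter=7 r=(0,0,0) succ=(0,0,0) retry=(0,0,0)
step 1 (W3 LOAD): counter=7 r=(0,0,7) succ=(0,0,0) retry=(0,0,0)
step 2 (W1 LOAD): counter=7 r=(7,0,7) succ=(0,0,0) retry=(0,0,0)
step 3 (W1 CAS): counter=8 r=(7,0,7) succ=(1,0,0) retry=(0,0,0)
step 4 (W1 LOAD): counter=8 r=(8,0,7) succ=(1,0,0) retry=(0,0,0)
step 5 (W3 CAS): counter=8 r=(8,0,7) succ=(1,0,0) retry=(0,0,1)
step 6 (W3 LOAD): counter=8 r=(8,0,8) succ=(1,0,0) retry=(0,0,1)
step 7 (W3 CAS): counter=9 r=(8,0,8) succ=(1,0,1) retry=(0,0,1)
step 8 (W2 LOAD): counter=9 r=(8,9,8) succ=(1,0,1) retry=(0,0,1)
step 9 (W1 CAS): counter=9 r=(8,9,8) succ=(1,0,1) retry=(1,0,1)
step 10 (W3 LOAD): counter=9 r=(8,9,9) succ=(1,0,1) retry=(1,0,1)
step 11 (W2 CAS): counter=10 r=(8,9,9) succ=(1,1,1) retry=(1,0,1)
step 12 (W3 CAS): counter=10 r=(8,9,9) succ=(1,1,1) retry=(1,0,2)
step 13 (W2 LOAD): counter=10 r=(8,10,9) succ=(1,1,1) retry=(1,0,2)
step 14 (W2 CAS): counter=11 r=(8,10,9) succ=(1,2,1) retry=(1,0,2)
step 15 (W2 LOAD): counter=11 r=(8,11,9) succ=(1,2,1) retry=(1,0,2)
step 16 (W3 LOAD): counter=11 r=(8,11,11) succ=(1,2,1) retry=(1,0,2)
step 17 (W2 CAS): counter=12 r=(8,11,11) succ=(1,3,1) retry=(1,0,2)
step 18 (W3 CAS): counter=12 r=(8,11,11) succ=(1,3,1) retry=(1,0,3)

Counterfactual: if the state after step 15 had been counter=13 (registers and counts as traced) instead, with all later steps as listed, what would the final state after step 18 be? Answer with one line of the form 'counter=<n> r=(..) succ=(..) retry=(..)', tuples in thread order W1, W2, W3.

state after step 15 := counter=13 r=(8,11,9) succ=(1,2,1) retry=(1,0,2)
step 16 (W3 LOAD): counter=13 r=(8,11,13) succ=(1,2,1) retry=(1,0,2)
step 17 (W2 CAS): counter=13 r=(8,11,13) succ=(1,2,1) retry=(1,1,2)
step 18 (W3 CAS): counter=14 r=(8,11,13) succ=(1,2,2) retry=(1,1,2)

counter=14 r=(8,11,13) succ=(1,2,2) retry=(1,1,2)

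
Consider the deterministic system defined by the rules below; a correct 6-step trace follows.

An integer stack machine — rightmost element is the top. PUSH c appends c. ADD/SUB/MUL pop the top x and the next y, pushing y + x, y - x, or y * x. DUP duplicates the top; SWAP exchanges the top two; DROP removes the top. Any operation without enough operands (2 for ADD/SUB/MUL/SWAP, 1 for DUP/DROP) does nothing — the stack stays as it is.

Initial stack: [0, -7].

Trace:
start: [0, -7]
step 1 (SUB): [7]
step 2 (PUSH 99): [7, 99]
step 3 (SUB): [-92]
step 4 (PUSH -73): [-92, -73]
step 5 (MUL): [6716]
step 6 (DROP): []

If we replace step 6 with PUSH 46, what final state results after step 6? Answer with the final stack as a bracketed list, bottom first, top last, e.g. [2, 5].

(re-executing from step 6 with the substitution; state before step 6: [6716])
step 6 (PUSH 46): [6716, 46]

[6716, 46]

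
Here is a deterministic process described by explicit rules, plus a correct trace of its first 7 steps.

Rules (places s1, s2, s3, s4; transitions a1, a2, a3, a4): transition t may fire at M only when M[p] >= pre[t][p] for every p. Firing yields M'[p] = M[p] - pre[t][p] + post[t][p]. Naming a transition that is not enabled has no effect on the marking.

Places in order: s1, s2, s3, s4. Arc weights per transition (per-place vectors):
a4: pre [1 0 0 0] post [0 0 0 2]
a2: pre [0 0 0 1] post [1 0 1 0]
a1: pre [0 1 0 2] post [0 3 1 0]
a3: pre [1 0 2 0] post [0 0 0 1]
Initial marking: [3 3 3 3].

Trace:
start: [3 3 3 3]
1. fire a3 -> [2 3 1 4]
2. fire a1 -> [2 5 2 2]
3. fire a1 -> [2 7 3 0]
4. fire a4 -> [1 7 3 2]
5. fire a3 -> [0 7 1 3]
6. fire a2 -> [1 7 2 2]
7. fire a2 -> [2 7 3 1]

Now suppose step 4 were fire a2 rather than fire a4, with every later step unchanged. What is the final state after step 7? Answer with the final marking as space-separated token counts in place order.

2 7 2 0

(re-executing from step 4 with the substitution; state before step 4: [2 7 3 0])
4. fire a2 -> [2 7 3 0]
5. fire a3 -> [1 7 1 1]
6. fire a2 -> [2 7 2 0]
7. fire a2 -> [2 7 2 0]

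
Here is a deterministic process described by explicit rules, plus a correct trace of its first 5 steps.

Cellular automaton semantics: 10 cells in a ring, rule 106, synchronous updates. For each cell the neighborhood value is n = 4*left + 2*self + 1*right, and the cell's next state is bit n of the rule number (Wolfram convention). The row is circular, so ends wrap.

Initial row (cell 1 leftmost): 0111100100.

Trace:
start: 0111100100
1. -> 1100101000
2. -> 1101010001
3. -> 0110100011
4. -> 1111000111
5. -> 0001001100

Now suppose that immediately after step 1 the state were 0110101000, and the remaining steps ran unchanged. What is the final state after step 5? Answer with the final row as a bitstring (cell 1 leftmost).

1110100110

state after step 1 := 0110101000
2. -> 1111010000
3. -> 1001100001
4. -> 1011100011
5. -> 1110100110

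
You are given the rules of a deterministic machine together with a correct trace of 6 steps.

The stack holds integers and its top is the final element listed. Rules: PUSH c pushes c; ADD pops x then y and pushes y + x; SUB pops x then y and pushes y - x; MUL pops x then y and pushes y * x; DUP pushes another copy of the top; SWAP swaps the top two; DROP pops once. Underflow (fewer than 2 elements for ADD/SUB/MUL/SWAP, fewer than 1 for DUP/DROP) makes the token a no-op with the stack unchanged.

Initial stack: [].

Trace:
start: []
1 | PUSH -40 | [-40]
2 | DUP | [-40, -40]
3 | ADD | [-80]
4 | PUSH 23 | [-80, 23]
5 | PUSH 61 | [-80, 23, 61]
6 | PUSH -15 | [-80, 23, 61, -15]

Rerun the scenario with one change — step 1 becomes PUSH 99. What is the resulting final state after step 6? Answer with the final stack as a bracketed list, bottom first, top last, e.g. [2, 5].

(re-executing from step 1 with the substitution; state before step 1: [])
1 | PUSH 99 | [99]
2 | DUP | [99, 99]
3 | ADD | [198]
4 | PUSH 23 | [198, 23]
5 | PUSH 61 | [198, 23, 61]
6 | PUSH -15 | [198, 23, 61, -15]

[198, 23, 61, -15]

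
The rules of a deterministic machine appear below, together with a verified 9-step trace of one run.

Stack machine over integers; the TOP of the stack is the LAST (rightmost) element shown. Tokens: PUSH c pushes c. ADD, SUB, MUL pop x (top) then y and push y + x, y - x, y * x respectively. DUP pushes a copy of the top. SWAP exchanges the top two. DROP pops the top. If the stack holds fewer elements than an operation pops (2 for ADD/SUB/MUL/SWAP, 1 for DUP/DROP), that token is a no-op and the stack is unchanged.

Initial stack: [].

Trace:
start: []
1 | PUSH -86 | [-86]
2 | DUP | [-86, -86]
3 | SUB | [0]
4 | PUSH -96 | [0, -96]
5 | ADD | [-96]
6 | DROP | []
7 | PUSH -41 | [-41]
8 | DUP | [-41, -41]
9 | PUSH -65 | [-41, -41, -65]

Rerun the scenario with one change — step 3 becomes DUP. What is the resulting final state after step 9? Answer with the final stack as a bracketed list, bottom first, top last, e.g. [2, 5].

(re-executing from step 3 with the substitution; state before step 3: [-86, -86])
3 | DUP | [-86, -86, -86]
4 | PUSH -96 | [-86, -86, -86, -96]
5 | ADD | [-86, -86, -182]
6 | DROP | [-86, -86]
7 | PUSH -41 | [-86, -86, -41]
8 | DUP | [-86, -86, -41, -41]
9 | PUSH -65 | [-86, -86, -41, -41, -65]

[-86, -86, -41, -41, -65]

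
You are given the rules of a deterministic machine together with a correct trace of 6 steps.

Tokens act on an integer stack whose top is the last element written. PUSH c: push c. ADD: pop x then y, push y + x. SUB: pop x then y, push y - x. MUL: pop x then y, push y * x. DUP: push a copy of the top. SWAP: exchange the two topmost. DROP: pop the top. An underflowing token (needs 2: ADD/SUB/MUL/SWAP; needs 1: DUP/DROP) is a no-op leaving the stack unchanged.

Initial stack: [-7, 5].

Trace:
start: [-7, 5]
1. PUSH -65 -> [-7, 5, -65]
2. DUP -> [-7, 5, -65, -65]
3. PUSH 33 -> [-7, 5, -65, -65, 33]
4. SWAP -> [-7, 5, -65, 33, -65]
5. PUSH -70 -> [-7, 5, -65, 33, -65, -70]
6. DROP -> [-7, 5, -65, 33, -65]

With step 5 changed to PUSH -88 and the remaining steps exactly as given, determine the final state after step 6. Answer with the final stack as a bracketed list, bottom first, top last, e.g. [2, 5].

(re-executing from step 5 with the substitution; state before step 5: [-7, 5, -65, 33, -65])
5. PUSH -88 -> [-7, 5, -65, 33, -65, -88]
6. DROP -> [-7, 5, -65, 33, -65]

[-7, 5, -65, 33, -65]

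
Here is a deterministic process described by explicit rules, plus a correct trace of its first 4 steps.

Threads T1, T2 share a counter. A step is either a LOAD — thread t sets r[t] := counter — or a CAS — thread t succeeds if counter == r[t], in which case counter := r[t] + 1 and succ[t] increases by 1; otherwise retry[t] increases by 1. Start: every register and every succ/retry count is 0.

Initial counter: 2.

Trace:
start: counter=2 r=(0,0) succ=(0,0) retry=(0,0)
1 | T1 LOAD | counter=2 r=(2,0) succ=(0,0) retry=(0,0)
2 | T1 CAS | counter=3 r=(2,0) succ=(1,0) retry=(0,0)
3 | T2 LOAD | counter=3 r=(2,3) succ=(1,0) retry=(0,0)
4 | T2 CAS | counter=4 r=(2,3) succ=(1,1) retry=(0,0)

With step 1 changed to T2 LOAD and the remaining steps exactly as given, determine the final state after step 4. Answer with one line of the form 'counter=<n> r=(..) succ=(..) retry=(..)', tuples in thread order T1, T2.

counter=3 r=(0,2) succ=(0,1) retry=(1,0)

(re-executing from step 1 with the substitution; state before step 1: counter=2 r=(0,0) succ=(0,0) retry=(0,0))
1 | T2 LOAD | counter=2 r=(0,2) succ=(0,0) retry=(0,0)
2 | T1 CAS | counter=2 r=(0,2) succ=(0,0) retry=(1,0)
3 | T2 LOAD | counter=2 r=(0,2) succ=(0,0) retry=(1,0)
4 | T2 CAS | counter=3 r=(0,2) succ=(0,1) retry=(1,0)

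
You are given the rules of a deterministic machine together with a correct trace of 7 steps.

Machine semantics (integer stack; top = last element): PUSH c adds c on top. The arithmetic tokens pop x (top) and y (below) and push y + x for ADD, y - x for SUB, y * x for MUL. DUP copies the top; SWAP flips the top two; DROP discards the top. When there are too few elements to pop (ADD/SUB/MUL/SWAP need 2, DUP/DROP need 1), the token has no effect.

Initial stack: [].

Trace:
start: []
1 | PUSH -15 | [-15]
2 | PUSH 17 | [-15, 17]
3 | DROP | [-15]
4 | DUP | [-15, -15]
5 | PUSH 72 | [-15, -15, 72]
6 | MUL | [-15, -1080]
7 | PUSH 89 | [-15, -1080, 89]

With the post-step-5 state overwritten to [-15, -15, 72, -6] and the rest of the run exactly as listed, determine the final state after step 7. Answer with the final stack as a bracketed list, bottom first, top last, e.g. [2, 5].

[-15, -15, -432, 89]

state after step 5 := [-15, -15, 72, -6]
6 | MUL | [-15, -15, -432]
7 | PUSH 89 | [-15, -15, -432, 89]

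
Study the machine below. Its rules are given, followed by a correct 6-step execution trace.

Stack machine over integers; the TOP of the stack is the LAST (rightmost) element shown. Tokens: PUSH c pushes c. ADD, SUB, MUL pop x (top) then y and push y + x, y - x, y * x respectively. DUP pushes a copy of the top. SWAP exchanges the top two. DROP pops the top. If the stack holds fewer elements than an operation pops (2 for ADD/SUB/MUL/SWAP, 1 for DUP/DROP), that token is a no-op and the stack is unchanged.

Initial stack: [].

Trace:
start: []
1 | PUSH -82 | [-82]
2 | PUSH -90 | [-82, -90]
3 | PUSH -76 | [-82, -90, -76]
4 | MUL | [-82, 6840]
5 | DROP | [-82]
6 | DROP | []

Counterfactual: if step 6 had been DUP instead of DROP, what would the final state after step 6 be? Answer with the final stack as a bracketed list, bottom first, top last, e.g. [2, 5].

[-82, -82]

(re-executing from step 6 with the substitution; state before step 6: [-82])
6 | DUP | [-82, -82]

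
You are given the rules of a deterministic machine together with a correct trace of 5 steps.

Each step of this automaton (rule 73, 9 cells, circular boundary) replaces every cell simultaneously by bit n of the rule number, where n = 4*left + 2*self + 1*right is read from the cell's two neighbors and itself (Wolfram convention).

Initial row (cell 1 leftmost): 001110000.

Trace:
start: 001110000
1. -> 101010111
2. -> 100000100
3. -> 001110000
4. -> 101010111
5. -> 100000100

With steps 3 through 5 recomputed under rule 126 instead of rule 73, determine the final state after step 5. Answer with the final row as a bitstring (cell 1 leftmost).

111111100

(re-executing steps 3..5 under rule 126; state before step 3: 100000100)
3. -> 110001111
4. -> 011011000
5. -> 111111100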